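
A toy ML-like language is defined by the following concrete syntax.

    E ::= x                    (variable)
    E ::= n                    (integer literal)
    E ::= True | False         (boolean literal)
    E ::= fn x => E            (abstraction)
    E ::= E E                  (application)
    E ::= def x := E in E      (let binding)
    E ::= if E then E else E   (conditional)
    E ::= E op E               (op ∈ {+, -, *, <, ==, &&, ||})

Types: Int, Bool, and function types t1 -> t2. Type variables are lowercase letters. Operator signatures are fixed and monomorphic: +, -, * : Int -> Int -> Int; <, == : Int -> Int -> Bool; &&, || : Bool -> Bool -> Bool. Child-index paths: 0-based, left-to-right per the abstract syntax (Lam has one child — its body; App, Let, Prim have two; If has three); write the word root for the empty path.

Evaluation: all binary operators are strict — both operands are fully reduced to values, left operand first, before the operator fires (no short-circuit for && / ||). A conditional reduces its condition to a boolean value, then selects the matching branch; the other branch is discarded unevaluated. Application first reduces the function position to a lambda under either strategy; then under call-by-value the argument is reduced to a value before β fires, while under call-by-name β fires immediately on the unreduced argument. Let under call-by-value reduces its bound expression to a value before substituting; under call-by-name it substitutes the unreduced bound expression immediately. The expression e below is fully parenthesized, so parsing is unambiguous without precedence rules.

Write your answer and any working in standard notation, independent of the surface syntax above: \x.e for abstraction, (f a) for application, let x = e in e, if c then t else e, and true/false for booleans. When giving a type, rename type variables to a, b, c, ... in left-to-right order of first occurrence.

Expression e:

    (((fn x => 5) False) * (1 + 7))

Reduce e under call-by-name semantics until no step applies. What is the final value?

Answer: 40

Derivation:
step 0: (((\x.5) false) * (1 + 7))
step 1: [beta@0] (5 * (1 + 7))
step 2: [delta@1] (5 * 8)
step 3: [delta@root] 40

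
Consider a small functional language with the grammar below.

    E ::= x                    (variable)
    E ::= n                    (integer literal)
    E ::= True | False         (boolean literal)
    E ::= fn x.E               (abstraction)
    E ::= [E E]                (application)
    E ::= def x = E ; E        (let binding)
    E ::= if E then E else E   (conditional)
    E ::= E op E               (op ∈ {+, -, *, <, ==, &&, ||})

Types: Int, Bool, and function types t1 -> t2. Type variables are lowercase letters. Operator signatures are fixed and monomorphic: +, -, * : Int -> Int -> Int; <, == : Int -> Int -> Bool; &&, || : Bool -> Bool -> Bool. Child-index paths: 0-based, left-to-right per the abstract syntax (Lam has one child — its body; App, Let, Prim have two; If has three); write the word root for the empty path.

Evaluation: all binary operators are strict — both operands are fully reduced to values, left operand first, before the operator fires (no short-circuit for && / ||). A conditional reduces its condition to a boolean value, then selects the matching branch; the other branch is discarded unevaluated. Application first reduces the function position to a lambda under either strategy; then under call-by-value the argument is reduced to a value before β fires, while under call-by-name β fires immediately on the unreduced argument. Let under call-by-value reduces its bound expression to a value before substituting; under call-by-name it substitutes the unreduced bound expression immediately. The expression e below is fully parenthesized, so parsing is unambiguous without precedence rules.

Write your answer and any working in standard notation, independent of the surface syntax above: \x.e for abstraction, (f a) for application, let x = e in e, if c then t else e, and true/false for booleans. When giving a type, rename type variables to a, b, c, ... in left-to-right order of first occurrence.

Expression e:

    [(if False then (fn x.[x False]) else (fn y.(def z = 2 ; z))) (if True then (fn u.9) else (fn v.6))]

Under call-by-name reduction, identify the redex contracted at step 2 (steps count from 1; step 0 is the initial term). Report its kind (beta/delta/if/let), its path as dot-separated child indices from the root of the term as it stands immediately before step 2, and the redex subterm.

Answer: beta at root : ((\y.(let z = 2 in z)) (if true then (\u.9) else (\v.6)))

Working:
step 0: ((if false then (\x.(x false)) else (\y.(let z = 2 in z))) (if true then (\u.9) else (\v.6)))
step 1: [if@0] ((\y.(let z = 2 in z)) (if true then (\u.9) else (\v.6)))
step 2: [beta@root] (let z = 2 in z)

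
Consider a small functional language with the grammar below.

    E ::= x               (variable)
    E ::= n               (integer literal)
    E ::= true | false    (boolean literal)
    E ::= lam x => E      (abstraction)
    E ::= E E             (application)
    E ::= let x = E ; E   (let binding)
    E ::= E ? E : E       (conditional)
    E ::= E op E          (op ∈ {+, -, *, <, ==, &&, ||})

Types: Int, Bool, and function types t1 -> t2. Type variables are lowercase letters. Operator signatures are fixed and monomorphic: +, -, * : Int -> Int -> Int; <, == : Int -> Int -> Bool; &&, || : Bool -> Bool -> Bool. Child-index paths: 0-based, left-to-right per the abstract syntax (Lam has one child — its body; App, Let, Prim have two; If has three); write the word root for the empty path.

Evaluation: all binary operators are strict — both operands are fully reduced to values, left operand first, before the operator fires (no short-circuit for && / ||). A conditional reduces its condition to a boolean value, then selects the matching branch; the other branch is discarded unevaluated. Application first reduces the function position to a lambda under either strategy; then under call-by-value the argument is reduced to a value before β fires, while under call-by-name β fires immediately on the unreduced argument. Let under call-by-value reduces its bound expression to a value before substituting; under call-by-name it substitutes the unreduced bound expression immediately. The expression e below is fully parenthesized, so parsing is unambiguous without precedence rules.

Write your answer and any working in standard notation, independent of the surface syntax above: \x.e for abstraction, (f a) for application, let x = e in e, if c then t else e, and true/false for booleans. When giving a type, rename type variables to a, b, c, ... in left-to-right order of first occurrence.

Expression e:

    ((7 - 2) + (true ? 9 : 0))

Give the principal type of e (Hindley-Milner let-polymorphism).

Derivation:
  unify Int ~ Int
  unify Int ~ Int
  unify Int ~ Int
  unify Bool ~ Bool
  unify Int ~ Int
  unify Int ~ Int

Answer: Int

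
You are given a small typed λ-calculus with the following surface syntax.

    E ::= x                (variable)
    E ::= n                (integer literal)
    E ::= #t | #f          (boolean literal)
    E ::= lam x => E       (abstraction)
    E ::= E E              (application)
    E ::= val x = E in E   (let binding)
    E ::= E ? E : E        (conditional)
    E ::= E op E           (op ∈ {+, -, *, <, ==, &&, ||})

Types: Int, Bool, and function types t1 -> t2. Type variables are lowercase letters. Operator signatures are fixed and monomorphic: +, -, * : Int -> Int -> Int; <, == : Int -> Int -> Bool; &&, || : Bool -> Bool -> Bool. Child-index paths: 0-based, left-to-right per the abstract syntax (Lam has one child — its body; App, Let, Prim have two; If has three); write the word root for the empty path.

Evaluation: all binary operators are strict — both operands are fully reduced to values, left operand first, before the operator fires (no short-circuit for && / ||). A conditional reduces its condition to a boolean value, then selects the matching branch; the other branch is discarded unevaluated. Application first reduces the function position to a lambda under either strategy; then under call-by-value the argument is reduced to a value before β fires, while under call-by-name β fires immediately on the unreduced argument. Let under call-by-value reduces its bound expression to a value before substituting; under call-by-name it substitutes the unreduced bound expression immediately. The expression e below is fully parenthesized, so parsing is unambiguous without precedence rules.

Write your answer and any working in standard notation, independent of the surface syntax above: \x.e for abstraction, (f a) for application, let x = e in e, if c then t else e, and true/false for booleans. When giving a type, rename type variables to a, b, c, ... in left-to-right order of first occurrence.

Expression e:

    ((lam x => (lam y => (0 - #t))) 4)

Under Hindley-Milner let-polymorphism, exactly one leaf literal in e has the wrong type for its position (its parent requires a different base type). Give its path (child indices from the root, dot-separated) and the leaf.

Answer: 0.0.0.1 : true

Working:
  unify Int ~ Int
  unify Bool ~ Int
  FAIL: mismatch Bool ~ Int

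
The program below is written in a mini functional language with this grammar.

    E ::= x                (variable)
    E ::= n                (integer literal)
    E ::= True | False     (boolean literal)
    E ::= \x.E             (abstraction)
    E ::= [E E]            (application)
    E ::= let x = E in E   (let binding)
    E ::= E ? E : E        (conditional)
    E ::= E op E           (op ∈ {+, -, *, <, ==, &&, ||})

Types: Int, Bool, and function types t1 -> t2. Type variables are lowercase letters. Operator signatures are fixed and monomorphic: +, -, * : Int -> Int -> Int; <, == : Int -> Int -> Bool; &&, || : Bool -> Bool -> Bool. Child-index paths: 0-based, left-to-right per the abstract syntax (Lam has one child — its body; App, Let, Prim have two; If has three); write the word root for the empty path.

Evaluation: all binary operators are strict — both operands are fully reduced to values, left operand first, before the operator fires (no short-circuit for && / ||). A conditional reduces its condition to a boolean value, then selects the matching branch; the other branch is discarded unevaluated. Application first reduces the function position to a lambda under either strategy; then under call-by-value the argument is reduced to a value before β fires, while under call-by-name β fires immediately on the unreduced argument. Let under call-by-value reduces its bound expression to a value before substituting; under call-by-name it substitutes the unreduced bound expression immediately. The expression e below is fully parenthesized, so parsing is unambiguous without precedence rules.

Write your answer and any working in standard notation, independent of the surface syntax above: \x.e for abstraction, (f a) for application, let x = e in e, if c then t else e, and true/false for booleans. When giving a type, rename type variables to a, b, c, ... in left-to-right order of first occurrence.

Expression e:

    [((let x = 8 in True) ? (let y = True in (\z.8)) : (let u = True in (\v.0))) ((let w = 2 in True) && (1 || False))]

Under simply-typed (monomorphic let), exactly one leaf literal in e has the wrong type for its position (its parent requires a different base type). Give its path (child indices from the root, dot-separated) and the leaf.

Answer: 1.1.0 : 1

Working:
let x : Int
  unify Bool ~ Bool
let y : Bool
\z._ : a -> Int
let u : Bool
\v._ : b -> Int
  unify a -> Int ~ b -> Int
  unify a ~ b
  unify Int ~ Int
let w : Int
  unify Bool ~ Bool
  unify Int ~ Bool
  FAIL: mismatch Int ~ Bool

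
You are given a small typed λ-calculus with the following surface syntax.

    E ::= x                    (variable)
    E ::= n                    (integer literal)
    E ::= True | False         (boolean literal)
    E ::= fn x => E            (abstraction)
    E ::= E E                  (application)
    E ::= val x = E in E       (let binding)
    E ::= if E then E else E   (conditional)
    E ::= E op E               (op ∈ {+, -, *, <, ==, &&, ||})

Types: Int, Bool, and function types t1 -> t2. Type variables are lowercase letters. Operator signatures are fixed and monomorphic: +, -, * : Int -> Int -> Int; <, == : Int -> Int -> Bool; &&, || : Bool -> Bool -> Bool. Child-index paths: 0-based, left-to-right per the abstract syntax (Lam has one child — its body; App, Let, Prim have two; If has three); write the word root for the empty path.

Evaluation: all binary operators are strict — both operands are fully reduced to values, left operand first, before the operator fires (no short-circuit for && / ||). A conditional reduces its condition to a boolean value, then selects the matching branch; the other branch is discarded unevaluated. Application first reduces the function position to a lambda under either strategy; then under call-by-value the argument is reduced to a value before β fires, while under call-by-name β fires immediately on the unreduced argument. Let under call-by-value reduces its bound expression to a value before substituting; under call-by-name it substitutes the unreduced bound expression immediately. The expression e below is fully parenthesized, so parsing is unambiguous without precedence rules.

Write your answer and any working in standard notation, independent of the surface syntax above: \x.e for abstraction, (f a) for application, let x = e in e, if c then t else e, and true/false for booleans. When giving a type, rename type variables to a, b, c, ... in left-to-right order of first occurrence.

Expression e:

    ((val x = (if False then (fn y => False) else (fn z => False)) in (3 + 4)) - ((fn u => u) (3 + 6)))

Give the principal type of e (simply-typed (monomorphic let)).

Answer: Int

Working:
  unify Bool ~ Bool
\y._ : a -> Bool
\z._ : b -> Bool
  unify a -> Bool ~ b -> Bool
  unify a ~ b
  unify Bool ~ Bool
let x : b -> Bool
  unify Int ~ Int
  unify Int ~ Int
  unify Int ~ Int
u : c
\u._ : c -> c
  unify Int ~ Int
  unify Int ~ Int
  unify c -> c ~ Int -> d
  unify c ~ Int
  unify Int ~ d
_ _ : Int
  unify Int ~ Int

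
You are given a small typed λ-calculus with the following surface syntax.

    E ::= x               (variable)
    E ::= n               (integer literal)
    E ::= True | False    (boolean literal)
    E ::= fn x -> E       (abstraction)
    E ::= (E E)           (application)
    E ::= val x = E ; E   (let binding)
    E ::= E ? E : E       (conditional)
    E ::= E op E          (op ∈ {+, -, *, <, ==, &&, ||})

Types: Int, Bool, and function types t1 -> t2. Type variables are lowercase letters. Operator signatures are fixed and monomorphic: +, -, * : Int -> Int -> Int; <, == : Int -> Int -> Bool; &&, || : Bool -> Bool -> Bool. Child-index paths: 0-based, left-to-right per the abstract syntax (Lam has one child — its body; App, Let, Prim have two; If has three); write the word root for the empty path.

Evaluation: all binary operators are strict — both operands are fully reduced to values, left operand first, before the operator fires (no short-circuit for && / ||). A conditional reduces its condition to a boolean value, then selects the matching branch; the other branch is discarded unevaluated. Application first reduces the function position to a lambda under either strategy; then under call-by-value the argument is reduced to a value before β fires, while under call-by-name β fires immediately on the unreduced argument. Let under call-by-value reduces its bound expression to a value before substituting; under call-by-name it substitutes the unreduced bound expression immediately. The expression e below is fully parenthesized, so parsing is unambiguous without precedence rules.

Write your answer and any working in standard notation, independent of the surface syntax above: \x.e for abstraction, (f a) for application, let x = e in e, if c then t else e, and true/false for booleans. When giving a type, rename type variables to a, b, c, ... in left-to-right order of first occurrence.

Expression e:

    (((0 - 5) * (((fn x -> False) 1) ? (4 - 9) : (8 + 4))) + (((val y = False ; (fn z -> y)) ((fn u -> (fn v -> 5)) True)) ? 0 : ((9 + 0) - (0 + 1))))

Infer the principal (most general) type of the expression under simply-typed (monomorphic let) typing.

Answer: Int

Trace:
  unify Int ~ Int
  unify Int ~ Int
  unify Int ~ Int
\x._ : a -> Bool
  unify a -> Bool ~ Int -> b
  unify a ~ Int
  unify Bool ~ b
_ _ : Bool
  unify Bool ~ Bool
  unify Int ~ Int
  unify Int ~ Int
  unify Int ~ Int
  unify Int ~ Int
  unify Int ~ Int
  unify Int ~ Int
  unify Int ~ Int
let y : Bool
y : Bool
\z._ : c -> Bool
\v._ : e -> Int
\u._ : d -> e -> Int
  unify d -> e -> Int ~ Bool -> f
  unify d ~ Bool
  unify e -> Int ~ f
_ _ : e -> Int
  unify c -> Bool ~ (e -> Int) -> g
  unify c ~ e -> Int
  unify Bool ~ g
_ _ : Bool
  unify Bool ~ Bool
  unify Int ~ Int
  unify Int ~ Int
  unify Int ~ Int
  unify Int ~ Int
  unify Int ~ Int
  unify Int ~ Int
  unify Int ~ Int
  unify Int ~ Int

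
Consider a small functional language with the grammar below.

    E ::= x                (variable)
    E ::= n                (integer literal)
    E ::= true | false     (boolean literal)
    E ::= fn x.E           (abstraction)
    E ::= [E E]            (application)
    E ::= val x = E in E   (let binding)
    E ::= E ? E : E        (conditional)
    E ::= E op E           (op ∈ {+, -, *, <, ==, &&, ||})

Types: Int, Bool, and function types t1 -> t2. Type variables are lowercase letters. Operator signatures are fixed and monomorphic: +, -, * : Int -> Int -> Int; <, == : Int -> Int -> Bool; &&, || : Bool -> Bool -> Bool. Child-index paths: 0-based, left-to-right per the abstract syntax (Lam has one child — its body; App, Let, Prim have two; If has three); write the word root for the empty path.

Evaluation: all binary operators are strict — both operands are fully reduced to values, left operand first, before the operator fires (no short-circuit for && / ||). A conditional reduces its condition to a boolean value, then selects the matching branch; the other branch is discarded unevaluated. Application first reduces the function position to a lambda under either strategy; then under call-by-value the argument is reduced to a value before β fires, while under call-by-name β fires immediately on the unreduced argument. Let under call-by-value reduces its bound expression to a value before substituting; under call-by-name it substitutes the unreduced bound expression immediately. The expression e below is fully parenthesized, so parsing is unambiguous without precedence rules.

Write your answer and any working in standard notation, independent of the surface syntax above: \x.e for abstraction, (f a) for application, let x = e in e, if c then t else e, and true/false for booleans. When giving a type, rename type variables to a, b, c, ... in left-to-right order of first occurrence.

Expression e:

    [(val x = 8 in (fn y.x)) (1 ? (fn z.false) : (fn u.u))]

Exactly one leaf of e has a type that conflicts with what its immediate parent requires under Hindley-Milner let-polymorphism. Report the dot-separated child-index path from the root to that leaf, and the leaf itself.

Derivation:
let x : Int
x : Int
\y._ : a -> Int
  unify Int ~ Bool
  FAIL: mismatch Int ~ Bool

Answer: 1.0 : 1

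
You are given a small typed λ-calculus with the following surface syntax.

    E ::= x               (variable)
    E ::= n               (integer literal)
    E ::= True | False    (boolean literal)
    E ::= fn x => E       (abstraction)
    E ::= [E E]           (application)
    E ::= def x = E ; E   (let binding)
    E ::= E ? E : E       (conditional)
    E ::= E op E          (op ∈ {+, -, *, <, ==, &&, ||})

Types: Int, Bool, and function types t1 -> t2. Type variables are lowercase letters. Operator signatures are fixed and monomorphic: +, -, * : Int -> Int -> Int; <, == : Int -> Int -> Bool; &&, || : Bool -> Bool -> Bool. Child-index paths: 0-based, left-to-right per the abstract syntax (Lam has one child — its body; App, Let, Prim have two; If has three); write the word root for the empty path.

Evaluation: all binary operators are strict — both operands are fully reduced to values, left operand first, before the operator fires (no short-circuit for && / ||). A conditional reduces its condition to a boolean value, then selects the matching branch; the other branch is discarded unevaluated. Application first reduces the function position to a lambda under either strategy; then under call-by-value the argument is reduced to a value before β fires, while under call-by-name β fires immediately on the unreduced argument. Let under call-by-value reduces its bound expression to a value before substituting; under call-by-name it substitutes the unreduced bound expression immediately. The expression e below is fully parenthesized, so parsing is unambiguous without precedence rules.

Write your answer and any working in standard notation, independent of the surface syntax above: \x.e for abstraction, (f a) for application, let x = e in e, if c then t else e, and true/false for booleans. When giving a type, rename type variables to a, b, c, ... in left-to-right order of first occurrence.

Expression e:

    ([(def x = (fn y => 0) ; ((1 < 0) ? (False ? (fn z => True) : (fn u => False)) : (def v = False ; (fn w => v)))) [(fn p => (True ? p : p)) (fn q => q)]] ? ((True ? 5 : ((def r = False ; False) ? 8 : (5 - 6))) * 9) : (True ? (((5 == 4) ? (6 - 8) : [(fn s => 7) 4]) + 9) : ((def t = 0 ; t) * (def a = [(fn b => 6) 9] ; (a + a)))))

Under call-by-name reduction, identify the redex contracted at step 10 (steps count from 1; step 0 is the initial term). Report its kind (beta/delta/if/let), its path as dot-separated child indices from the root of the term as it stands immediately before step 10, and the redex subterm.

Trace:
step 0: (if ((let x = (\y.0) in (if (1 < 0) then (if false then (\z.true) else (\u.false)) else (let v = false in (\w.v)))) ((\p.(if true then p else p)) (\q.q))) then ((if true then 5 else (if (let r = false in false) then 8 else (5 - 6))) * 9) else (if true then ((if (5 == 4) then (6 - 8) else ((\s.7) 4)) + 9) else ((let t = 0 in t) * (let a = ((\b.6) 9) in (a + a)))))
step 1: [let@0.0] (if ((if (1 < 0) then (if false then (\z.true) else (\u.false)) else (let v = false in (\w.v))) ((\p.(if true then p else p)) (\q.q))) then ((if true then 5 else (if (let r = false in false) then 8 else (5 - 6))) * 9) else (if true then ((if (5 == 4) then (6 - 8) else ((\s.7) 4)) + 9) else ((let t = 0 in t) * (let a = ((\b.6) 9) in (a + a)))))
step 2: [delta@0.0.0] (if ((if false then (if false then (\z.true) else (\u.false)) else (let v = false in (\w.v))) ((\p.(if true then p else p)) (\q.q))) then ((if true then 5 else (if (let r = false in false) then 8 else (5 - 6))) * 9) else (if true then ((if (5 == 4) then (6 - 8) else ((\s.7) 4)) + 9) else ((let t = 0 in t) * (let a = ((\b.6) 9) in (a + a)))))
step 3: [if@0.0] (if ((let v = false in (\w.v)) ((\p.(if true then p else p)) (\q.q))) then ((if true then 5 else (if (let r = false in false) then 8 else (5 - 6))) * 9) else (if true then ((if (5 == 4) then (6 - 8) else ((\s.7) 4)) + 9) else ((let t = 0 in t) * (let a = ((\b.6) 9) in (a + a)))))
step 4: [let@0.0] (if ((\w.false) ((\p.(if true then p else p)) (\q.q))) then ((if true then 5 else (if (let r = false in false) then 8 else (5 - 6))) * 9) else (if true then ((if (5 == 4) then (6 - 8) else ((\s.7) 4)) + 9) else ((let t = 0 in t) * (let a = ((\b.6) 9) in (a + a)))))
step 5: [beta@0] (if false then ((if true then 5 else (if (let r = false in false) then 8 else (5 - 6))) * 9) else (if true then ((if (5 == 4) then (6 - 8) else ((\s.7) 4)) + 9) else ((let t = 0 in t) * (let a = ((\b.6) 9) in (a + a)))))
step 6: [if@root] (if true then ((if (5 == 4) then (6 - 8) else ((\s.7) 4)) + 9) else ((let t = 0 in t) * (let a = ((\b.6) 9) in (a + a))))
step 7: [if@root] ((if (5 == 4) then (6 - 8) else ((\s.7) 4)) + 9)
step 8: [delta@0.0] ((if false then (6 - 8) else ((\s.7) 4)) + 9)
step 9: [if@0] (((\s.7) 4) + 9)
step 10: [beta@0] (7 + 9)

Answer: beta at 0 : ((\s.7) 4)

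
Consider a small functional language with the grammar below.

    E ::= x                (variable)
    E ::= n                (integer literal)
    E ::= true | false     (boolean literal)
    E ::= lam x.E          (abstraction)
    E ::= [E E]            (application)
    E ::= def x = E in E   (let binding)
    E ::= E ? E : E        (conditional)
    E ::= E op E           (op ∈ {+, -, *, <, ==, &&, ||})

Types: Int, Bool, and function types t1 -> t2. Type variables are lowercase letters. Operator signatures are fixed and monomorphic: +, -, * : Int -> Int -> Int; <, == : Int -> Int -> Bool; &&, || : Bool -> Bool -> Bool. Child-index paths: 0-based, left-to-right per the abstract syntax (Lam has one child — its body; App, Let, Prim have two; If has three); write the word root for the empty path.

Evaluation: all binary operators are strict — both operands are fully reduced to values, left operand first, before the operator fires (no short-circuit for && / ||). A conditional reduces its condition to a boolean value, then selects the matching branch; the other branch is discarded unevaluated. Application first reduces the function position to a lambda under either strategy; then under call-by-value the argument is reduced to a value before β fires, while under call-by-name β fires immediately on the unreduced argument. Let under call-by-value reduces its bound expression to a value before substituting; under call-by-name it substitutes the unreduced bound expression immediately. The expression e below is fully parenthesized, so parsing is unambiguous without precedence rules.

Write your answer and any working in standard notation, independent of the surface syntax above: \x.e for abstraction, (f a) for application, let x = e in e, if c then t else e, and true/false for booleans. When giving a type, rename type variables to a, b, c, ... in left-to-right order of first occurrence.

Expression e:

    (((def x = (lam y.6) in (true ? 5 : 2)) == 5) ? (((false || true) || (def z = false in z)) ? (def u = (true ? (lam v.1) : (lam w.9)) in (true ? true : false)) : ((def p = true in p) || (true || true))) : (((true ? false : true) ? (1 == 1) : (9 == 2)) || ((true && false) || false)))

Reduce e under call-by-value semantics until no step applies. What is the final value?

Answer: true

Trace:
step 0: (if ((let x = (\y.6) in (if true then 5 else 2)) == 5) then (if ((false || true) || (let z = false in z)) then (let u = (if true then (\v.1) else (\w.9)) in (if true then true else false)) else ((let p = true in p) || (true || true))) else ((if (if true then false else true) then (1 == 1) else (9 == 2)) || ((true && false) || false)))
step 1: [let@0.0] (if ((if true then 5 else 2) == 5) then (if ((false || true) || (let z = false in z)) then (let u = (if true then (\v.1) else (\w.9)) in (if true then true else false)) else ((let p = true in p) || (true || true))) else ((if (if true then false else true) then (1 == 1) else (9 == 2)) || ((true && false) || false)))
step 2: [if@0.0] (if (5 == 5) then (if ((false || true) || (let z = false in z)) then (let u = (if true then (\v.1) else (\w.9)) in (if true then true else false)) else ((let p = true in p) || (true || true))) else ((if (if true then false else true) then (1 == 1) else (9 == 2)) || ((true && false) || false)))
step 3: [delta@0] (if true then (if ((false || true) || (let z = false in z)) then (let u = (if true then (\v.1) else (\w.9)) in (if true then true else false)) else ((let p = true in p) || (true || true))) else ((if (if true then false else true) then (1 == 1) else (9 == 2)) || ((true && false) || false)))
step 4: [if@root] (if ((false || true) || (let z = false in z)) then (let u = (if true then (\v.1) else (\w.9)) in (if true then true else false)) else ((let p = true in p) || (true || true)))
step 5: [delta@0.0] (if (true || (let z = false in z)) then (let u = (if true then (\v.1) else (\w.9)) in (if true then true else false)) else ((let p = true in p) || (true || true)))
step 6: [let@0.1] (if (true || false) then (let u = (if true then (\v.1) else (\w.9)) in (if true then true else false)) else ((let p = true in p) || (true || true)))
step 7: [delta@0] (if true then (let u = (if true then (\v.1) else (\w.9)) in (if true then true else false)) else ((let p = true in p) || (true || true)))
step 8: [if@root] (let u = (if true then (\v.1) else (\w.9)) in (if true then true else false))
step 9: [if@0] (let u = (\v.1) in (if true then true else false))
step 10: [let@root] (if true then true else false)
step 11: [if@root] true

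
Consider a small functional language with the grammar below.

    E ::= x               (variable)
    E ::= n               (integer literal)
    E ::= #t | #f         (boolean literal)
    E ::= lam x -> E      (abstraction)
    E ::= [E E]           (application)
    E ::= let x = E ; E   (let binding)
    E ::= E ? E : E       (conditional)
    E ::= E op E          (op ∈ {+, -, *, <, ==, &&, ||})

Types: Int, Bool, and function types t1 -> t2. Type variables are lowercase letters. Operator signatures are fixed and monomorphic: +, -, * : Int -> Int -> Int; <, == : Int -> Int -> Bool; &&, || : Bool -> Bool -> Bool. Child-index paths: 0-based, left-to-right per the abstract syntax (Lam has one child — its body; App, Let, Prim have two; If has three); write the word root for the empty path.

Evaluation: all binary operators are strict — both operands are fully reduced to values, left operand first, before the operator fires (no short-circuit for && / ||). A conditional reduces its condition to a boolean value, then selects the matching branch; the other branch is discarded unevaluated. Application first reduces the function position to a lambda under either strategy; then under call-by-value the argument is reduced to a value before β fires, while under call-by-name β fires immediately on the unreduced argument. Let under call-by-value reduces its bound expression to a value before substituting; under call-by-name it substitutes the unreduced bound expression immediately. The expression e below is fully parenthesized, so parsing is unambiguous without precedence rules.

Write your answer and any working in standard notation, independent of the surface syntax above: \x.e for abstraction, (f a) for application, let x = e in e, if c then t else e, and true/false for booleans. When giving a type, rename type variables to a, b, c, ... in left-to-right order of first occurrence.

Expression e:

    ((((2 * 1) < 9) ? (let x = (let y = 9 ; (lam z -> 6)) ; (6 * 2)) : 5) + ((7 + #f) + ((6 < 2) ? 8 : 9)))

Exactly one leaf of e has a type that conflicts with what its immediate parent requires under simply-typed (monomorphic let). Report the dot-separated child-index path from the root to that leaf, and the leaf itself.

Answer: 1.0.1 : false

Working:
  unify Int ~ Int
  unify Int ~ Int
  unify Int ~ Int
  unify Int ~ Int
  unify Bool ~ Bool
let y : Int
\z._ : a -> Int
let x : a -> Int
  unify Int ~ Int
  unify Int ~ Int
  unify Int ~ Int
  unify Int ~ Int
  unify Int ~ Int
  unify Bool ~ Int
  FAIL: mismatch Bool ~ Int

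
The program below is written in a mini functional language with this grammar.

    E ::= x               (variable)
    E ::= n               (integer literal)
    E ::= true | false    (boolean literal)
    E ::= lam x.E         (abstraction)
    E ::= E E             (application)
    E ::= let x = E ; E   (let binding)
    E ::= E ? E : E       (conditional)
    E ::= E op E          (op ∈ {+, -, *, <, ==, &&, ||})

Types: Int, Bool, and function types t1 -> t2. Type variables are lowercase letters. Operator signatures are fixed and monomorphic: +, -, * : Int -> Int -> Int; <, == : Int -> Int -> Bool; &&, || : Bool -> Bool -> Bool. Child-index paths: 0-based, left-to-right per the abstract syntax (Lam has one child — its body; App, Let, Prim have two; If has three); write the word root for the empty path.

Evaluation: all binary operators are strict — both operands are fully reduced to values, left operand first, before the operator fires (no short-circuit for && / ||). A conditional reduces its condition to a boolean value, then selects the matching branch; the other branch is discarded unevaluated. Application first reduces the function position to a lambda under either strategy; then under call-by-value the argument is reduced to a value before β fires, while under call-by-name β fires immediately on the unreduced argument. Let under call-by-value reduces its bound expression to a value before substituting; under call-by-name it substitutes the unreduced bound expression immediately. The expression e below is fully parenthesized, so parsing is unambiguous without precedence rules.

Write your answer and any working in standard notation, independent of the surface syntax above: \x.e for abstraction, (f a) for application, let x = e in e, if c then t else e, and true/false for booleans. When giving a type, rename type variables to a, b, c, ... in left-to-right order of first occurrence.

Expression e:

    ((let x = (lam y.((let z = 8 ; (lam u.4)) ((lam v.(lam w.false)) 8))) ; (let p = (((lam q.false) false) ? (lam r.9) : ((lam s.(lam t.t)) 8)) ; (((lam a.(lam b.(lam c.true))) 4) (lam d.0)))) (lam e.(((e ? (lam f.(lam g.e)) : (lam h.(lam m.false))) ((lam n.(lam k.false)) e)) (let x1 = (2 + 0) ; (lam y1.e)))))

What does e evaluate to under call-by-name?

Derivation:
step 0: ((let x = (\y.((let z = 8 in (\u.4)) ((\v.(\w.false)) 8))) in (let p = (if ((\q.false) false) then (\r.9) else ((\s.(\t.t)) 8)) in (((\a.(\b.(\c.true))) 4) (\d.0)))) (\e.(((if e then (\f.(\g.e)) else (\h.(\m.false))) ((\n.(\k.false)) e)) (let x1 = (2 + 0) in (\y1.e)))))
step 1: [let@0] ((let p = (if ((\q.false) false) then (\r.9) else ((\s.(\t.t)) 8)) in (((\a.(\b.(\c.true))) 4) (\d.0))) (\e.(((if e then (\f.(\g.e)) else (\h.(\m.false))) ((\n.(\k.false)) e)) (let x1 = (2 + 0) in (\y1.e)))))
step 2: [let@0] ((((\a.(\b.(\c.true))) 4) (\d.0)) (\e.(((if e then (\f.(\g.e)) else (\h.(\m.false))) ((\n.(\k.false)) e)) (let x1 = (2 + 0) in (\y1.e)))))
step 3: [beta@0.0] (((\b.(\c.true)) (\d.0)) (\e.(((if e then (\f.(\g.e)) else (\h.(\m.false))) ((\n.(\k.false)) e)) (let x1 = (2 + 0) in (\y1.e)))))
step 4: [beta@0] ((\c.true) (\e.(((if e then (\f.(\g.e)) else (\h.(\m.false))) ((\n.(\k.false)) e)) (let x1 = (2 + 0) in (\y1.e)))))
step 5: [beta@root] true

Answer: true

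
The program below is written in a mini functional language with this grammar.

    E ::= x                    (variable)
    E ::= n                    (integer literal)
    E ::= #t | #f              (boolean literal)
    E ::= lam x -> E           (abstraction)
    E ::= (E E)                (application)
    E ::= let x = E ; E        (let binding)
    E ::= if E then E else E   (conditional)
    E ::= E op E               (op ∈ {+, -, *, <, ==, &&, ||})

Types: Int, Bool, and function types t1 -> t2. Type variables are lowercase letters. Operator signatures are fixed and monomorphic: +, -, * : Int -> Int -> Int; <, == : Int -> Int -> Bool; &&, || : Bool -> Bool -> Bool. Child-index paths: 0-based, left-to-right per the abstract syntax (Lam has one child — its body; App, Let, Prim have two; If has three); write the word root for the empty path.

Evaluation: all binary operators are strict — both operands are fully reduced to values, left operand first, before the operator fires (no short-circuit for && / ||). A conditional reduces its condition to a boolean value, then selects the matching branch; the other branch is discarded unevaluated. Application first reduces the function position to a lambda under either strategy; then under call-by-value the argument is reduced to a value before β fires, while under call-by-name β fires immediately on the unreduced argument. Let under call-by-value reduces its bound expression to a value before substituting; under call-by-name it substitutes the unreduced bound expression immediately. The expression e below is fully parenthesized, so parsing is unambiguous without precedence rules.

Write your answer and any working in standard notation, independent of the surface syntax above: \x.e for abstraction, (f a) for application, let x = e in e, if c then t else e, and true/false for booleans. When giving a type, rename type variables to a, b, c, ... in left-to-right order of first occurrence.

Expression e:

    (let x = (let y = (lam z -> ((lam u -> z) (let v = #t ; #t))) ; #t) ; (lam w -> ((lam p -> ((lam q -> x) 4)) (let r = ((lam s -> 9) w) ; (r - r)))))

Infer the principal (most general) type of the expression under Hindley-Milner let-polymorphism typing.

Answer: a -> Bool

Derivation:
z : a
\u._ : b -> a
let v : Bool
  unify b -> a ~ Bool -> c
  unify b ~ Bool
  unify a ~ c
_ _ : c
\z._ : c -> c
let y : forall. c -> c
let x : Bool
x : Bool
\q._ : f -> Bool
  unify f -> Bool ~ Int -> g
  unify f ~ Int
  unify Bool ~ g
_ _ : Bool
\p._ : e -> Bool
\s._ : h -> Int
w : d
  unify h -> Int ~ d -> i
  unify h ~ d
  unify Int ~ i
_ _ : Int
let r : Int
r : Int
  unify Int ~ Int
r : Int
  unify Int ~ Int
  unify e -> Bool ~ Int -> j
  unify e ~ Int
  unify Bool ~ j
_ _ : Bool
\w._ : d -> Bool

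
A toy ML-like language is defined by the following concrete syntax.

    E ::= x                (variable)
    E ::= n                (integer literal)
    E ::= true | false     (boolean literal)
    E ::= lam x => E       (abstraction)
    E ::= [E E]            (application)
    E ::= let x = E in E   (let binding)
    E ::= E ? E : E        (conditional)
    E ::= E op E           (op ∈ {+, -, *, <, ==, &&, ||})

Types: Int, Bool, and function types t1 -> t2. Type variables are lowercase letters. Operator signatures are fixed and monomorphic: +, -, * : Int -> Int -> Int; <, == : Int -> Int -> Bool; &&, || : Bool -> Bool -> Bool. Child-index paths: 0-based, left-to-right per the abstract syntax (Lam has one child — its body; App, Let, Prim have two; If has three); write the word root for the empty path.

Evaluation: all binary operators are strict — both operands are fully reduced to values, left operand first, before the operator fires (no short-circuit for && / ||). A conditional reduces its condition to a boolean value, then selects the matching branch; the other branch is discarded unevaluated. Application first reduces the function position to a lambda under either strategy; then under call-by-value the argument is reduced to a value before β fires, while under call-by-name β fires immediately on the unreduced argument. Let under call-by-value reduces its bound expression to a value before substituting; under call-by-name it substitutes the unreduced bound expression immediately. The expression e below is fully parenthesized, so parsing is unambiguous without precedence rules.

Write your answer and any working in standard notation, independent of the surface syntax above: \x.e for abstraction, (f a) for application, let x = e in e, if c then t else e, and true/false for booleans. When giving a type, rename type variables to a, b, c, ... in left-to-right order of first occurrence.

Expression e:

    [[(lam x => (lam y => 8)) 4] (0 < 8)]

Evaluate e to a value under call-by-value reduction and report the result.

Trace:
step 0: (((\x.(\y.8)) 4) (0 < 8))
step 1: [beta@0] ((\y.8) (0 < 8))
step 2: [delta@1] ((\y.8) true)
step 3: [beta@root] 8

Answer: 8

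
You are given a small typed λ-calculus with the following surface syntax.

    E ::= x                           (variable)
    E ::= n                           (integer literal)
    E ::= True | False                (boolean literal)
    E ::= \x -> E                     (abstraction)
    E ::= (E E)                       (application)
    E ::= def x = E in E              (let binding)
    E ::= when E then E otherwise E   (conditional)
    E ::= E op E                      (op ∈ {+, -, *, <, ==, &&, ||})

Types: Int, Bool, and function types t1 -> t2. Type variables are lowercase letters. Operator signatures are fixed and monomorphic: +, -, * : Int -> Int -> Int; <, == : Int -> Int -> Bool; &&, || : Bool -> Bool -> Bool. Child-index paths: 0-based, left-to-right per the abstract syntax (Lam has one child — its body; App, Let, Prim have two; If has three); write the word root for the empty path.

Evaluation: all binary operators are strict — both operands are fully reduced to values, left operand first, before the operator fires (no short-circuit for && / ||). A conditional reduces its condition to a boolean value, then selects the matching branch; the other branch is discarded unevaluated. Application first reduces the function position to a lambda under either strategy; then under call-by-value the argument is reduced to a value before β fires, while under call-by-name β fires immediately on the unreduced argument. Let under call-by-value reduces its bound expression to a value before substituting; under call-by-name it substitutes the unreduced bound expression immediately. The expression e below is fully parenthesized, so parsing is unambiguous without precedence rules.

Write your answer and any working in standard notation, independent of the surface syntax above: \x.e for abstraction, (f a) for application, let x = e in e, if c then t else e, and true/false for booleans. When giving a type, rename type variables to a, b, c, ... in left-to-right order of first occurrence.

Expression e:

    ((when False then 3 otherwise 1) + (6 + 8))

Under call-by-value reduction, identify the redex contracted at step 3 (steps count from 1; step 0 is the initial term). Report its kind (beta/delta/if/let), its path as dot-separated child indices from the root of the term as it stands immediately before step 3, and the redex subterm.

Working:
step 0: ((if false then 3 else 1) + (6 + 8))
step 1: [if@0] (1 + (6 + 8))
step 2: [delta@1] (1 + 14)
step 3: [delta@root] 15

Answer: delta at root : (1 + 14)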